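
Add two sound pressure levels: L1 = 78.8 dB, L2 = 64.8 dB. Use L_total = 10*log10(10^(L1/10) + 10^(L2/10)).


10^(78.8/10) = 7.58578e+07
10^(64.8/10) = 3.01995e+06
Sum = 7.58578e+07 + 3.01995e+06 = 7.88778e+07
L_total = 10*log10(7.88778e+07) = 78.97 dB


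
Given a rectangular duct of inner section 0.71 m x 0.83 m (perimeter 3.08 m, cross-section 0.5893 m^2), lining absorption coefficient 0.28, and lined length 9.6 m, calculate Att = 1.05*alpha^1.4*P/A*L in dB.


alpha^1.4 = 0.28^1.4 = 0.168276
Attenuation rate = 1.05 * alpha^1.4 * P / A
= 1.05 * 0.168276 * 3.08 / 0.5893 = 0.923476 dB/m
Total Att = 0.923476 * 9.6 = 8.8654 dB


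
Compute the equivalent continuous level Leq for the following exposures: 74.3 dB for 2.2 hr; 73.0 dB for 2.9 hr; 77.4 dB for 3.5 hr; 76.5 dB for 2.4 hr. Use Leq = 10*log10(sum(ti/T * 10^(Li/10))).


T_total = 2.2 + 2.9 + 3.5 + 2.4 = 11.0 hr
(2.2/11.0) * 10^(74.3/10) = 5.38307e+06
(2.9/11.0) * 10^(73.0/10) = 5.26024e+06
(3.5/11.0) * 10^(77.4/10) = 1.74854e+07
(2.4/11.0) * 10^(76.5/10) = 9.74582e+06
Sum = 5.38307e+06 + 5.26024e+06 + 1.74854e+07 + 9.74582e+06 = 3.78745e+07
Leq = 10*log10(3.78745e+07) = 75.783 dB


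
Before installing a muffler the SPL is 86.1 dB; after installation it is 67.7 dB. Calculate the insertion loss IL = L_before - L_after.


Insertion loss = SPL without muffler - SPL with muffler
IL = 86.1 - 67.7 = 18.4 dB


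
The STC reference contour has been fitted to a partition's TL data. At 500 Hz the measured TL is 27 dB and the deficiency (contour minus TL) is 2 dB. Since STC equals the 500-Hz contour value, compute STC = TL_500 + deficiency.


By ASTM E413, STC = value of the fitted reference contour at 500 Hz.
Contour value at 500 Hz = TL_500 + deficiency = 27 + 2 = 29
STC = 29


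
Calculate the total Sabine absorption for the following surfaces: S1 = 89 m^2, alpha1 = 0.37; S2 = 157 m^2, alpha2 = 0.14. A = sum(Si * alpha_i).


89 * 0.37 = 32.93
157 * 0.14 = 21.98
A_total = 32.93 + 21.98 = 54.91 m^2


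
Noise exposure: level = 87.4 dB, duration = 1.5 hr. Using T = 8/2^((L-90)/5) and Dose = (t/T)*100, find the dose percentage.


T_allowed = 8 / 2^((87.4 - 90)/5) = 11.4716 hr
Dose = 1.5 / 11.4716 * 100 = 13.076 %


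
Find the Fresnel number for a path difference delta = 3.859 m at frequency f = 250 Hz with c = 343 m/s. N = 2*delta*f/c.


N = 2*delta*f/c = 2*delta/lambda, where lambda = c/f
lambda = 343 / 250 = 1.372 m
N = 2 * 3.859 / 1.372 = 5.6254


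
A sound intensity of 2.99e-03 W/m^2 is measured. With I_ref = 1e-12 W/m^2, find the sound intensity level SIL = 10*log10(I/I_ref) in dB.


I / I_ref = 2.99e-03 / 1e-12 = 2.99e+09
SIL = 10 * log10(2.99e+09) = 94.757 dB


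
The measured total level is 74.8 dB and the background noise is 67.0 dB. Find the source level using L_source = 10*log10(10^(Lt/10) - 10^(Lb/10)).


10^(74.8/10) = 3.01995e+07
10^(67.0/10) = 5.01187e+06
Difference = 3.01995e+07 - 5.01187e+06 = 2.51876e+07
L_source = 10*log10(2.51876e+07) = 74.012 dB


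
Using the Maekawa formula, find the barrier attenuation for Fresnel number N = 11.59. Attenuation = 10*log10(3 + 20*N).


3 + 20*N = 3 + 20*11.59 = 234.8
Att = 10*log10(234.8) = 23.707 dB


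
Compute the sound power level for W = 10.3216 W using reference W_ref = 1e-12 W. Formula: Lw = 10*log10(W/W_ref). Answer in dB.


W / W_ref = 10.3216 / 1e-12 = 1.03216e+13
Lw = 10 * log10(1.03216e+13) = 130.14 dB


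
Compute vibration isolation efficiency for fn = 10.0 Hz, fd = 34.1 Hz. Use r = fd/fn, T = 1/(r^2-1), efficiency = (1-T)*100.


r = 34.1 / 10.0 = 3.41
r^2 - 1 = 3.41^2 - 1 = 10.6281
T = 1/10.6281 = 0.0940902
Efficiency = (1 - 0.0940902)*100 = 90.591 %


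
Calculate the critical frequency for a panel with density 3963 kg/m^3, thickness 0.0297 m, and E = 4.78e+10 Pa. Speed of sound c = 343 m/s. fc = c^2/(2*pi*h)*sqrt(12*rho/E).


12*rho/E = 12*3963/4.78e+10 = 9.94895e-07
sqrt(12*rho/E) = sqrt(9.94895e-07) = 0.000997444
c^2/(2*pi*h) = 343^2/(2*pi*0.0297) = 630452
fc = 630452 * 0.000997444 = 628.84 Hz


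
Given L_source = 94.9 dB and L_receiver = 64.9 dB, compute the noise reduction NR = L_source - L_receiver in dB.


NR = L_source - L_receiver (difference between source and receiving room levels)
NR = 94.9 - 64.9 = 30 dB


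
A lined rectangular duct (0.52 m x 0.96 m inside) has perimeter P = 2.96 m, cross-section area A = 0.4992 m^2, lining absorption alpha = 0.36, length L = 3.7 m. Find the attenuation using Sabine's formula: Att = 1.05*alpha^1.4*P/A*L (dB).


alpha^1.4 = 0.36^1.4 = 0.239234
Attenuation rate = 1.05 * alpha^1.4 * P / A
= 1.05 * 0.239234 * 2.96 / 0.4992 = 1.48946 dB/m
Total Att = 1.48946 * 3.7 = 5.511 dB


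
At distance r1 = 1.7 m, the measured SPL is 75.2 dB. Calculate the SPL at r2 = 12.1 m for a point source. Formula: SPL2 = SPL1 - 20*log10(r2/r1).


r2/r1 = 12.1/1.7 = 7.11765
Correction = 20*log10(7.11765) = 17.0467 dB
SPL2 = 75.2 - 17.0467 = 58.153 dB


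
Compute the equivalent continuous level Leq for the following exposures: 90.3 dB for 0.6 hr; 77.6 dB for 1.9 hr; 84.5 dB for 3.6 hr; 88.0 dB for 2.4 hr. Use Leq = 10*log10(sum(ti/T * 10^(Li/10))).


T_total = 0.6 + 1.9 + 3.6 + 2.4 = 8.5 hr
(0.6/8.5) * 10^(90.3/10) = 7.56367e+07
(1.9/8.5) * 10^(77.6/10) = 1.28628e+07
(3.6/8.5) * 10^(84.5/10) = 1.19367e+08
(2.4/8.5) * 10^(88.0/10) = 1.78153e+08
Sum = 7.56367e+07 + 1.28628e+07 + 1.19367e+08 + 1.78153e+08 = 3.8602e+08
Leq = 10*log10(3.8602e+08) = 85.866 dB


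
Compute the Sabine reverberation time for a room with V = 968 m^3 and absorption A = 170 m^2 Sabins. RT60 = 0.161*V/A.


RT60 = 0.161 * 968 / 170 = 0.91675 s


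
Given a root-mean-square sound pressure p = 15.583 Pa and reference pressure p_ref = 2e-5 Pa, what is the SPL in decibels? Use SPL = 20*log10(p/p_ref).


p / p_ref = 15.583 / 2e-5 = 779150
SPL = 20 * log10(779150) = 117.83 dB


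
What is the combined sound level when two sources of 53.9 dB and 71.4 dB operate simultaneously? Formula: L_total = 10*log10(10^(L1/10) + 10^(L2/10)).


10^(53.9/10) = 245471
10^(71.4/10) = 1.38038e+07
Sum = 245471 + 1.38038e+07 = 1.40493e+07
L_total = 10*log10(1.40493e+07) = 71.477 dB


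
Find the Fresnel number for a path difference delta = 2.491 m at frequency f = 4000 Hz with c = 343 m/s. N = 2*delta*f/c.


N = 2*delta*f/c = 2*delta/lambda, where lambda = c/f
lambda = 343 / 4000 = 0.08575 m
N = 2 * 2.491 / 0.08575 = 58.099


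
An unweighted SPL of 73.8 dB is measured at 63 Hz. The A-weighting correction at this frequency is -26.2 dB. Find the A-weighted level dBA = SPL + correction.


A-weighting table: 63 Hz -> -26.2 dB correction
SPL_A = SPL + correction = 73.8 + (-26.2) = 47.6 dBA


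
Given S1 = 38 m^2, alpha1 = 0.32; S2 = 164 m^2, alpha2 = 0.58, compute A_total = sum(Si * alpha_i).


38 * 0.32 = 12.16
164 * 0.58 = 95.12
A_total = 12.16 + 95.12 = 107.28 m^2


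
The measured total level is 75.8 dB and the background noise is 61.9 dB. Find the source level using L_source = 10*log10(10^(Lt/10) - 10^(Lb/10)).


10^(75.8/10) = 3.80189e+07
10^(61.9/10) = 1.54882e+06
Difference = 3.80189e+07 - 1.54882e+06 = 3.64701e+07
L_source = 10*log10(3.64701e+07) = 75.619 dB


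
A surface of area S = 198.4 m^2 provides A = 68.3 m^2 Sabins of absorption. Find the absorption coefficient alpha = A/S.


Absorption coefficient = absorbed power / incident power
alpha = A / S = 68.3 / 198.4 = 0.34425


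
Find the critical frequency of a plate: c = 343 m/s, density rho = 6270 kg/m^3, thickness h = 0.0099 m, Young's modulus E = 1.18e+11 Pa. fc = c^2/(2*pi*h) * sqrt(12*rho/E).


12*rho/E = 12*6270/1.18e+11 = 6.37627e-07
sqrt(12*rho/E) = sqrt(6.37627e-07) = 0.000798515
c^2/(2*pi*h) = 343^2/(2*pi*0.0099) = 1.89136e+06
fc = 1.89136e+06 * 0.000798515 = 1510.3 Hz


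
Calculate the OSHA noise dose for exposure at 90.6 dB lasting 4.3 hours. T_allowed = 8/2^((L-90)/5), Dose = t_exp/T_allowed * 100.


T_allowed = 8 / 2^((90.6 - 90)/5) = 7.3615 hr
Dose = 4.3 / 7.3615 * 100 = 58.412 %


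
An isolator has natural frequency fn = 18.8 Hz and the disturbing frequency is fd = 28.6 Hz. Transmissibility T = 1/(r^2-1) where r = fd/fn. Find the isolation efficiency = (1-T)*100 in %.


r = 28.6 / 18.8 = 1.52128
r^2 - 1 = 1.52128^2 - 1 = 1.31429
T = 1/1.31429 = 0.760867
Efficiency = (1 - 0.760867)*100 = 23.913 %


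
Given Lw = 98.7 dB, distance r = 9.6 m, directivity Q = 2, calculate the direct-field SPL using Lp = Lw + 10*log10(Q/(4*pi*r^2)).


4*pi*r^2 = 4*pi*9.6^2 = 1158.12 m^2
Q / (4*pi*r^2) = 2 / 1158.12 = 0.00172694
Lp = 98.7 + 10*log10(0.00172694) = 71.073 dB


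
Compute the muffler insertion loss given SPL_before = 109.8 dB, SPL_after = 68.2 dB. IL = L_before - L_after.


Insertion loss = SPL without muffler - SPL with muffler
IL = 109.8 - 68.2 = 41.6 dB


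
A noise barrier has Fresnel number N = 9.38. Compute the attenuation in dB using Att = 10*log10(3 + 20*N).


3 + 20*N = 3 + 20*9.38 = 190.6
Att = 10*log10(190.6) = 22.801 dB


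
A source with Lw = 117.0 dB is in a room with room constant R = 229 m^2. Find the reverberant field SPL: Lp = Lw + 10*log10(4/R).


4/R = 4/229 = 0.0174672
Lp = 117.0 + 10*log10(0.0174672) = 99.422 dB


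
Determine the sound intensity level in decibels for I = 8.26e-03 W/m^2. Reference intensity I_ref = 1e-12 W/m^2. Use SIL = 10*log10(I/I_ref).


I / I_ref = 8.26e-03 / 1e-12 = 8.26e+09
SIL = 10 * log10(8.26e+09) = 99.17 dB


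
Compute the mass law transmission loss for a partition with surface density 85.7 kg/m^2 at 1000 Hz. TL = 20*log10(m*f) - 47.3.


m * f = 85.7 * 1000 = 85700
20*log10(85700) = 98.6596 dB
TL = 98.6596 - 47.3 = 51.36 dB


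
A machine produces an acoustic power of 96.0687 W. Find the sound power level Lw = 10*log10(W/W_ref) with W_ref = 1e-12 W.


W / W_ref = 96.0687 / 1e-12 = 9.60687e+13
Lw = 10 * log10(9.60687e+13) = 139.83 dB


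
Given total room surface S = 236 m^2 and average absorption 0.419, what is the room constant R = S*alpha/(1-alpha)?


R = 236 * 0.419 / (1 - 0.419) = 170.2 m^2


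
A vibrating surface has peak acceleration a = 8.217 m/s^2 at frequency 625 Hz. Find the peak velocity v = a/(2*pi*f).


omega = 2*pi*f = 2*pi*625 = 3926.99 rad/s
v = a / omega = 8.217 / 3926.99 = 0.0020924 m/s


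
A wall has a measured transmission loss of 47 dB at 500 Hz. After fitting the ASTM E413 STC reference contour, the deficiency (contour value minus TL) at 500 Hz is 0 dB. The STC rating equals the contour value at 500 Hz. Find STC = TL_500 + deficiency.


By ASTM E413, STC = value of the fitted reference contour at 500 Hz.
Contour value at 500 Hz = TL_500 + deficiency = 47 + 0 = 47
STC = 47


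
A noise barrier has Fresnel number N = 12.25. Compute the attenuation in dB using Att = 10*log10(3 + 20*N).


3 + 20*N = 3 + 20*12.25 = 248
Att = 10*log10(248) = 23.945 dB


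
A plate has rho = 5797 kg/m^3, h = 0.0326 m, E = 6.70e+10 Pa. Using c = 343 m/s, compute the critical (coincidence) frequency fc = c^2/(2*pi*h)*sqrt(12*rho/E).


12*rho/E = 12*5797/6.70e+10 = 1.03827e-06
sqrt(12*rho/E) = sqrt(1.03827e-06) = 0.00101896
c^2/(2*pi*h) = 343^2/(2*pi*0.0326) = 574369
fc = 574369 * 0.00101896 = 585.26 Hz


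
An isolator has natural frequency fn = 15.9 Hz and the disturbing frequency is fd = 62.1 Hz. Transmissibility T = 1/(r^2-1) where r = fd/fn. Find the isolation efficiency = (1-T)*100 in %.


r = 62.1 / 15.9 = 3.90566
r^2 - 1 = 3.90566^2 - 1 = 14.2542
T = 1/14.2542 = 0.0701548
Efficiency = (1 - 0.0701548)*100 = 92.985 %


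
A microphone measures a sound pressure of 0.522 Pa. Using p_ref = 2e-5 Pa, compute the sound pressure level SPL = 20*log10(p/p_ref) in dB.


p / p_ref = 0.522 / 2e-5 = 26100
SPL = 20 * log10(26100) = 88.333 dB


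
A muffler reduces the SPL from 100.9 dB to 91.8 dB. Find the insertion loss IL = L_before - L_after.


Insertion loss = SPL without muffler - SPL with muffler
IL = 100.9 - 91.8 = 9.1 dB


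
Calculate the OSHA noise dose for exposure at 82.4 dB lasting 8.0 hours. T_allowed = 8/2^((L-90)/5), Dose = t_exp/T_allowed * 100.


T_allowed = 8 / 2^((82.4 - 90)/5) = 22.9433 hr
Dose = 8.0 / 22.9433 * 100 = 34.869 %


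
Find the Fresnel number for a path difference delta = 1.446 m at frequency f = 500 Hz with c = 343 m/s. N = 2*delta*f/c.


N = 2*delta*f/c = 2*delta/lambda, where lambda = c/f
lambda = 343 / 500 = 0.686 m
N = 2 * 1.446 / 0.686 = 4.2157


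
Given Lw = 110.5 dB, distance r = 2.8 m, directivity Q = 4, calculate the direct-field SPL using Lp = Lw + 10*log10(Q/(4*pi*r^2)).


4*pi*r^2 = 4*pi*2.8^2 = 98.5203 m^2
Q / (4*pi*r^2) = 4 / 98.5203 = 0.0406008
Lp = 110.5 + 10*log10(0.0406008) = 96.585 dB


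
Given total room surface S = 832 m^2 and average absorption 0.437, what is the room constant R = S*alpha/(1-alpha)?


R = 832 * 0.437 / (1 - 0.437) = 645.8 m^2


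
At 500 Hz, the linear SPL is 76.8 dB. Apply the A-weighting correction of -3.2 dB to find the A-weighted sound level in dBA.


A-weighting table: 500 Hz -> -3.2 dB correction
SPL_A = SPL + correction = 76.8 + (-3.2) = 73.6 dBA


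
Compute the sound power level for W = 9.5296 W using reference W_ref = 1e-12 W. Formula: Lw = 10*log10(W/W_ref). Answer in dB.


W / W_ref = 9.5296 / 1e-12 = 9.5296e+12
Lw = 10 * log10(9.5296e+12) = 129.79 dB


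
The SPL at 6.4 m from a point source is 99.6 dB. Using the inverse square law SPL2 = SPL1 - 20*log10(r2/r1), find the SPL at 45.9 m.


r2/r1 = 45.9/6.4 = 7.17187
Correction = 20*log10(7.17187) = 17.1126 dB
SPL2 = 99.6 - 17.1126 = 82.487 dB


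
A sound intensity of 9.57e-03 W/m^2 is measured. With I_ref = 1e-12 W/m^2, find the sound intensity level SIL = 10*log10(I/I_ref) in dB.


I / I_ref = 9.57e-03 / 1e-12 = 9.57e+09
SIL = 10 * log10(9.57e+09) = 99.809 dB


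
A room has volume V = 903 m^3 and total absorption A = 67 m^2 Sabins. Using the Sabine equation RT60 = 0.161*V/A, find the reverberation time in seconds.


RT60 = 0.161 * 903 / 67 = 2.1699 s


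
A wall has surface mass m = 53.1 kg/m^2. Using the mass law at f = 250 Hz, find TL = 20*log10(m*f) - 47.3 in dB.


m * f = 53.1 * 250 = 13275
20*log10(13275) = 82.4607 dB
TL = 82.4607 - 47.3 = 35.161 dB


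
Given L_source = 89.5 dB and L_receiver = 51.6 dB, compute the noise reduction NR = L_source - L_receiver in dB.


NR = L_source - L_receiver (difference between source and receiving room levels)
NR = 89.5 - 51.6 = 37.9 dB


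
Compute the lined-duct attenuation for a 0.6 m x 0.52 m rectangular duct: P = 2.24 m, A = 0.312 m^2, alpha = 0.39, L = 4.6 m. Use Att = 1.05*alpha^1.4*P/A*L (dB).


alpha^1.4 = 0.39^1.4 = 0.267603
Attenuation rate = 1.05 * alpha^1.4 * P / A
= 1.05 * 0.267603 * 2.24 / 0.312 = 2.01731 dB/m
Total Att = 2.01731 * 4.6 = 9.2796 dB


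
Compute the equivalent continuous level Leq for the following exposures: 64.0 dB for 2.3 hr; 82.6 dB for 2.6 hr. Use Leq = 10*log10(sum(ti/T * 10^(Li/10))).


T_total = 2.3 + 2.6 = 4.9 hr
(2.3/4.9) * 10^(64.0/10) = 1.17905e+06
(2.6/4.9) * 10^(82.6/10) = 9.65556e+07
Sum = 1.17905e+06 + 9.65556e+07 = 9.77346e+07
Leq = 10*log10(9.77346e+07) = 79.9 dB


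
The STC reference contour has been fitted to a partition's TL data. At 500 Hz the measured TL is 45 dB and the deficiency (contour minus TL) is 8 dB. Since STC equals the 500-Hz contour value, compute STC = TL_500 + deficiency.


By ASTM E413, STC = value of the fitted reference contour at 500 Hz.
Contour value at 500 Hz = TL_500 + deficiency = 45 + 8 = 53
STC = 53


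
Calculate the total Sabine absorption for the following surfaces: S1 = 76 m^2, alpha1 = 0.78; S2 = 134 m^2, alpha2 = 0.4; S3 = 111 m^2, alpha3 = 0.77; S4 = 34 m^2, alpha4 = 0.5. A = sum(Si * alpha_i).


76 * 0.78 = 59.28
134 * 0.4 = 53.6
111 * 0.77 = 85.47
34 * 0.5 = 17
A_total = 59.28 + 53.6 + 85.47 + 17 = 215.35 m^2


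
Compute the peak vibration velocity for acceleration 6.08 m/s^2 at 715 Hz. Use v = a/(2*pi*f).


omega = 2*pi*f = 2*pi*715 = 4492.48 rad/s
v = a / omega = 6.08 / 4492.48 = 0.0013534 m/s


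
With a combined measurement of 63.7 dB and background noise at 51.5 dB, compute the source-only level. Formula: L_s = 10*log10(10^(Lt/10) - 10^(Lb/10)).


10^(63.7/10) = 2.34423e+06
10^(51.5/10) = 141254
Difference = 2.34423e+06 - 141254 = 2.20298e+06
L_source = 10*log10(2.20298e+06) = 63.43 dB


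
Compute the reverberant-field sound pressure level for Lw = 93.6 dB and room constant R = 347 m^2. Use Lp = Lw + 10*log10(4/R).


4/R = 4/347 = 0.0115274
Lp = 93.6 + 10*log10(0.0115274) = 74.217 dB


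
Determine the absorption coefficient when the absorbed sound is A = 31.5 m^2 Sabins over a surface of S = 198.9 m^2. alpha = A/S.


Absorption coefficient = absorbed power / incident power
alpha = A / S = 31.5 / 198.9 = 0.15837


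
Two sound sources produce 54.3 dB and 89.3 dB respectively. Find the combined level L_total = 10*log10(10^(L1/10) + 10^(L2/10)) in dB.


10^(54.3/10) = 269153
10^(89.3/10) = 8.51138e+08
Sum = 269153 + 8.51138e+08 = 8.51407e+08
L_total = 10*log10(8.51407e+08) = 89.301 dB


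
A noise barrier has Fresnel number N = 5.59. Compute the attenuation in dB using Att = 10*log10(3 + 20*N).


3 + 20*N = 3 + 20*5.59 = 114.8
Att = 10*log10(114.8) = 20.599 dB


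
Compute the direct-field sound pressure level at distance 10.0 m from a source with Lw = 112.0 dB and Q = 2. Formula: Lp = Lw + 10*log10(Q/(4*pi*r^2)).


4*pi*r^2 = 4*pi*10.0^2 = 1256.64 m^2
Q / (4*pi*r^2) = 2 / 1256.64 = 0.00159155
Lp = 112.0 + 10*log10(0.00159155) = 84.018 dB


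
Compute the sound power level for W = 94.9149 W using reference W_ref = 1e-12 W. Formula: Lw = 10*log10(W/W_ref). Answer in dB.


W / W_ref = 94.9149 / 1e-12 = 9.49149e+13
Lw = 10 * log10(9.49149e+13) = 139.77 dB


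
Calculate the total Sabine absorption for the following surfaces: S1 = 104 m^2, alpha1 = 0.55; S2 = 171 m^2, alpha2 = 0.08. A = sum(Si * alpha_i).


104 * 0.55 = 57.2
171 * 0.08 = 13.68
A_total = 57.2 + 13.68 = 70.88 m^2


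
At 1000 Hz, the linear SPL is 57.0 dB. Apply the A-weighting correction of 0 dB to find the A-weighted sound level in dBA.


A-weighting table: 1000 Hz -> 0 dB correction
SPL_A = SPL + correction = 57.0 + (0) = 57 dBA


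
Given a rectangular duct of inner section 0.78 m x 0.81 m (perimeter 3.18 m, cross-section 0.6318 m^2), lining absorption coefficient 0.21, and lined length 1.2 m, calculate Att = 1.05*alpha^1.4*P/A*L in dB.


alpha^1.4 = 0.21^1.4 = 0.112488
Attenuation rate = 1.05 * alpha^1.4 * P / A
= 1.05 * 0.112488 * 3.18 / 0.6318 = 0.594488 dB/m
Total Att = 0.594488 * 1.2 = 0.71339 dB


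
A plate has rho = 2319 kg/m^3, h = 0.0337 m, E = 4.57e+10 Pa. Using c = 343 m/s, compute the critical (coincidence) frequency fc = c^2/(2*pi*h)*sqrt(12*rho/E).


12*rho/E = 12*2319/4.57e+10 = 6.08928e-07
sqrt(12*rho/E) = sqrt(6.08928e-07) = 0.000780338
c^2/(2*pi*h) = 343^2/(2*pi*0.0337) = 555621
fc = 555621 * 0.000780338 = 433.57 Hz


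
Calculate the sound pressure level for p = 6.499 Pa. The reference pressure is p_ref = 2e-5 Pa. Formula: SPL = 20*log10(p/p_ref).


p / p_ref = 6.499 / 2e-5 = 324950
SPL = 20 * log10(324950) = 110.24 dB


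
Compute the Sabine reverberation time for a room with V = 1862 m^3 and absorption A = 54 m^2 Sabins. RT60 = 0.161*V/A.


RT60 = 0.161 * 1862 / 54 = 5.5515 s


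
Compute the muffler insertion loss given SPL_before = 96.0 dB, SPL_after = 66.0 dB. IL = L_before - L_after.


Insertion loss = SPL without muffler - SPL with muffler
IL = 96.0 - 66.0 = 30 dB


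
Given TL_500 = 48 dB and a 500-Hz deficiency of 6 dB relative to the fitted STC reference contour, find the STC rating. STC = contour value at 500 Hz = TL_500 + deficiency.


By ASTM E413, STC = value of the fitted reference contour at 500 Hz.
Contour value at 500 Hz = TL_500 + deficiency = 48 + 6 = 54
STC = 54


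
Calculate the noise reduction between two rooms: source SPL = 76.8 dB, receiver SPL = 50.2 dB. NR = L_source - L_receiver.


NR = L_source - L_receiver (difference between source and receiving room levels)
NR = 76.8 - 50.2 = 26.6 dB


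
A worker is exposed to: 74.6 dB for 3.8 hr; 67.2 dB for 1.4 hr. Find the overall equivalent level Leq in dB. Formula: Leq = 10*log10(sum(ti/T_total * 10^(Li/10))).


T_total = 3.8 + 1.4 = 5.2 hr
(3.8/5.2) * 10^(74.6/10) = 2.10756e+07
(1.4/5.2) * 10^(67.2/10) = 1.41294e+06
Sum = 2.10756e+07 + 1.41294e+06 = 2.24885e+07
Leq = 10*log10(2.24885e+07) = 73.52 dB


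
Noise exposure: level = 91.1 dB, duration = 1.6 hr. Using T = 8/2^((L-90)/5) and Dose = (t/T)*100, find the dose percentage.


T_allowed = 8 / 2^((91.1 - 90)/5) = 6.86852 hr
Dose = 1.6 / 6.86852 * 100 = 23.295 %


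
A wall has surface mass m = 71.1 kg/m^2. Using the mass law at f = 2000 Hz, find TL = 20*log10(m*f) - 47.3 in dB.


m * f = 71.1 * 2000 = 142200
20*log10(142200) = 103.058 dB
TL = 103.058 - 47.3 = 55.758 dB


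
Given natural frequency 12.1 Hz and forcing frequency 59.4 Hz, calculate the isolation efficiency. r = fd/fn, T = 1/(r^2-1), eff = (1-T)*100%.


r = 59.4 / 12.1 = 4.90909
r^2 - 1 = 4.90909^2 - 1 = 23.0992
T = 1/23.0992 = 0.0432915
Efficiency = (1 - 0.0432915)*100 = 95.671 %


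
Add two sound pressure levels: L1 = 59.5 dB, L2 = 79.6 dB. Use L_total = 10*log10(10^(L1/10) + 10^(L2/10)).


10^(59.5/10) = 891251
10^(79.6/10) = 9.12011e+07
Sum = 891251 + 9.12011e+07 = 9.20924e+07
L_total = 10*log10(9.20924e+07) = 79.642 dB


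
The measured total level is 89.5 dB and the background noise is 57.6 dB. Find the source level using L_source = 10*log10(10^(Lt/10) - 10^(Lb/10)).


10^(89.5/10) = 8.91251e+08
10^(57.6/10) = 575440
Difference = 8.91251e+08 - 575440 = 8.90676e+08
L_source = 10*log10(8.90676e+08) = 89.497 dB


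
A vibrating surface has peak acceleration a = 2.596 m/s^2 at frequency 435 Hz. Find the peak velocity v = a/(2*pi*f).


omega = 2*pi*f = 2*pi*435 = 2733.19 rad/s
v = a / omega = 2.596 / 2733.19 = 0.00094981 m/s


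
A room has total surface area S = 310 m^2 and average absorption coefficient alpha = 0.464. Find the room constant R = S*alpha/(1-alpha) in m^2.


R = 310 * 0.464 / (1 - 0.464) = 268.36 m^2


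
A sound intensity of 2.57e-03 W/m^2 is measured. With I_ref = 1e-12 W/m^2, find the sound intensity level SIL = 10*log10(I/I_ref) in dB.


I / I_ref = 2.57e-03 / 1e-12 = 2.57e+09
SIL = 10 * log10(2.57e+09) = 94.099 dB


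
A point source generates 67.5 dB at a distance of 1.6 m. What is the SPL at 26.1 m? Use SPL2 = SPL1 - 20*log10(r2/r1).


r2/r1 = 26.1/1.6 = 16.3125
Correction = 20*log10(16.3125) = 24.2504 dB
SPL2 = 67.5 - 24.2504 = 43.25 dB


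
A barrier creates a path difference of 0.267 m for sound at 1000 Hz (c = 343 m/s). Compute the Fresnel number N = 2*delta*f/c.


N = 2*delta*f/c = 2*delta/lambda, where lambda = c/f
lambda = 343 / 1000 = 0.343 m
N = 2 * 0.267 / 0.343 = 1.5569


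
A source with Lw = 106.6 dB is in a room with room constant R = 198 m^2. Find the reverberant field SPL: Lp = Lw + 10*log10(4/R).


4/R = 4/198 = 0.020202
Lp = 106.6 + 10*log10(0.020202) = 89.654 dB


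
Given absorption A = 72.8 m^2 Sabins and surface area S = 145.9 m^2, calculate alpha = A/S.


Absorption coefficient = absorbed power / incident power
alpha = A / S = 72.8 / 145.9 = 0.49897


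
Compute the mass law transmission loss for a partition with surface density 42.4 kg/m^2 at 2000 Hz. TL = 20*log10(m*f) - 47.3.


m * f = 42.4 * 2000 = 84800
20*log10(84800) = 98.5679 dB
TL = 98.5679 - 47.3 = 51.268 dB


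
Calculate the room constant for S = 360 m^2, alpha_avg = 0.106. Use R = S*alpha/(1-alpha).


R = 360 * 0.106 / (1 - 0.106) = 42.685 m^2


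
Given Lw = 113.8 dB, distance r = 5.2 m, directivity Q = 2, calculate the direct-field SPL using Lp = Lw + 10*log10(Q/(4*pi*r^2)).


4*pi*r^2 = 4*pi*5.2^2 = 339.795 m^2
Q / (4*pi*r^2) = 2 / 339.795 = 0.0058859
Lp = 113.8 + 10*log10(0.0058859) = 91.498 dB


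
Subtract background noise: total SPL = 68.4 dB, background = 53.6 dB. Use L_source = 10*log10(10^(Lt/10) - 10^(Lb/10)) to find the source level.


10^(68.4/10) = 6.91831e+06
10^(53.6/10) = 229087
Difference = 6.91831e+06 - 229087 = 6.68922e+06
L_source = 10*log10(6.68922e+06) = 68.254 dB


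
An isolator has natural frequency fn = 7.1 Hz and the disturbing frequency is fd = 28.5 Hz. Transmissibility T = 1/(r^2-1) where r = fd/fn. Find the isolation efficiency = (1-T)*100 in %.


r = 28.5 / 7.1 = 4.01408
r^2 - 1 = 4.01408^2 - 1 = 15.1128
T = 1/15.1128 = 0.0661691
Efficiency = (1 - 0.0661691)*100 = 93.383 %


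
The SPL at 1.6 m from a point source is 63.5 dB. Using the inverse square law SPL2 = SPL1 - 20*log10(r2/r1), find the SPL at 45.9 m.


r2/r1 = 45.9/1.6 = 28.6875
Correction = 20*log10(28.6875) = 29.1539 dB
SPL2 = 63.5 - 29.1539 = 34.346 dB


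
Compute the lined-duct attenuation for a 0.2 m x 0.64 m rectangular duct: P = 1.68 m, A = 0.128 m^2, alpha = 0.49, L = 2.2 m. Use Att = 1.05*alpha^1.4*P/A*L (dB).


alpha^1.4 = 0.49^1.4 = 0.368362
Attenuation rate = 1.05 * alpha^1.4 * P / A
= 1.05 * 0.368362 * 1.68 / 0.128 = 5.07649 dB/m
Total Att = 5.07649 * 2.2 = 11.168 dB


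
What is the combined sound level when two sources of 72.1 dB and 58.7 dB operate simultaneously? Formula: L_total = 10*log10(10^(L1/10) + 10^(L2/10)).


10^(72.1/10) = 1.62181e+07
10^(58.7/10) = 741310
Sum = 1.62181e+07 + 741310 = 1.69594e+07
L_total = 10*log10(1.69594e+07) = 72.294 dB


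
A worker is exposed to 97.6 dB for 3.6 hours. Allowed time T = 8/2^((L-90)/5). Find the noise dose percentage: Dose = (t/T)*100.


T_allowed = 8 / 2^((97.6 - 90)/5) = 2.78949 hr
Dose = 3.6 / 2.78949 * 100 = 129.06 %


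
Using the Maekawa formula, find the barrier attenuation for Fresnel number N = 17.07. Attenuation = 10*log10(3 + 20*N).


3 + 20*N = 3 + 20*17.07 = 344.4
Att = 10*log10(344.4) = 25.371 dB


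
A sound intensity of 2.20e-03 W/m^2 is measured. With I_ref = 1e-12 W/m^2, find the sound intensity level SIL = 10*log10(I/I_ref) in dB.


I / I_ref = 2.20e-03 / 1e-12 = 2.2e+09
SIL = 10 * log10(2.2e+09) = 93.424 dB


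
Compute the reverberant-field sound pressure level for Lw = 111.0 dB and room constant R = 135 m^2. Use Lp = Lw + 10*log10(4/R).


4/R = 4/135 = 0.0296296
Lp = 111.0 + 10*log10(0.0296296) = 95.717 dB


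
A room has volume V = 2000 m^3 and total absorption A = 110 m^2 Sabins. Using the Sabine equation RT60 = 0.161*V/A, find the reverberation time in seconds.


RT60 = 0.161 * 2000 / 110 = 2.9273 s


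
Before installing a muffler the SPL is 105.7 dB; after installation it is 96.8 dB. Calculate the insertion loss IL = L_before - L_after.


Insertion loss = SPL without muffler - SPL with muffler
IL = 105.7 - 96.8 = 8.9 dB


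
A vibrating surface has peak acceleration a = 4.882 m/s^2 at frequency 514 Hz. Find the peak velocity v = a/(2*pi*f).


omega = 2*pi*f = 2*pi*514 = 3229.56 rad/s
v = a / omega = 4.882 / 3229.56 = 0.0015117 m/s


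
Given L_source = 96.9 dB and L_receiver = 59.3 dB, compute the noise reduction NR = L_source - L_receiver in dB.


NR = L_source - L_receiver (difference between source and receiving room levels)
NR = 96.9 - 59.3 = 37.6 dB


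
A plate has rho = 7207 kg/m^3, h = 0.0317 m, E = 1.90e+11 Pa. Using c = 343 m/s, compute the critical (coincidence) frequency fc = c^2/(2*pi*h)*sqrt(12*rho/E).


12*rho/E = 12*7207/1.90e+11 = 4.55179e-07
sqrt(12*rho/E) = sqrt(4.55179e-07) = 0.00067467
c^2/(2*pi*h) = 343^2/(2*pi*0.0317) = 590676
fc = 590676 * 0.00067467 = 398.51 Hz


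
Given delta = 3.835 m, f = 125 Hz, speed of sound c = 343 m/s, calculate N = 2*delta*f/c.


N = 2*delta*f/c = 2*delta/lambda, where lambda = c/f
lambda = 343 / 125 = 2.744 m
N = 2 * 3.835 / 2.744 = 2.7952


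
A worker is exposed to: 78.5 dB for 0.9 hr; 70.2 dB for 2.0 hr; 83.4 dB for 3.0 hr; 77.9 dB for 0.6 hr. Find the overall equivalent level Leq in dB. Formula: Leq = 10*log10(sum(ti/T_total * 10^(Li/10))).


T_total = 0.9 + 2.0 + 3.0 + 0.6 = 6.5 hr
(0.9/6.5) * 10^(78.5/10) = 9.80233e+06
(2.0/6.5) * 10^(70.2/10) = 3.22193e+06
(3.0/6.5) * 10^(83.4/10) = 1.00974e+08
(0.6/6.5) * 10^(77.9/10) = 5.69165e+06
Sum = 9.80233e+06 + 3.22193e+06 + 1.00974e+08 + 5.69165e+06 = 1.1969e+08
Leq = 10*log10(1.1969e+08) = 80.781 dB


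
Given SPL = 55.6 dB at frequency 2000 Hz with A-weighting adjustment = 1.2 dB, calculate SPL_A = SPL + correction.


A-weighting table: 2000 Hz -> 1.2 dB correction
SPL_A = SPL + correction = 55.6 + (1.2) = 56.8 dBA


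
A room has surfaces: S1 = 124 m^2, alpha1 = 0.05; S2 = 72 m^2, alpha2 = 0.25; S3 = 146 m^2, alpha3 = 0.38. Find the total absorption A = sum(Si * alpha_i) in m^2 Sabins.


124 * 0.05 = 6.2
72 * 0.25 = 18
146 * 0.38 = 55.48
A_total = 6.2 + 18 + 55.48 = 79.68 m^2


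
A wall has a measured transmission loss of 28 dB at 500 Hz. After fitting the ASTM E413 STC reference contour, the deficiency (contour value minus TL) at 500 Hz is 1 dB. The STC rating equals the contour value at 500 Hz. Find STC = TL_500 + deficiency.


By ASTM E413, STC = value of the fitted reference contour at 500 Hz.
Contour value at 500 Hz = TL_500 + deficiency = 28 + 1 = 29
STC = 29


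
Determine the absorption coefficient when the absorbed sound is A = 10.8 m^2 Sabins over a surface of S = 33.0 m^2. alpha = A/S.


Absorption coefficient = absorbed power / incident power
alpha = A / S = 10.8 / 33.0 = 0.32727


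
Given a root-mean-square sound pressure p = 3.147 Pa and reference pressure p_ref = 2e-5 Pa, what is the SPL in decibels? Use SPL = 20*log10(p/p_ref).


p / p_ref = 3.147 / 2e-5 = 157350
SPL = 20 * log10(157350) = 103.94 dB


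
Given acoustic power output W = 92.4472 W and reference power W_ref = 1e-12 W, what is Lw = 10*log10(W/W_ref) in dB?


W / W_ref = 92.4472 / 1e-12 = 9.24472e+13
Lw = 10 * log10(9.24472e+13) = 139.66 dB


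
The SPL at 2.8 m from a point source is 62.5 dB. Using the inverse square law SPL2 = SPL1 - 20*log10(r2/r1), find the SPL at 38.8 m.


r2/r1 = 38.8/2.8 = 13.8571
Correction = 20*log10(13.8571) = 22.8334 dB
SPL2 = 62.5 - 22.8334 = 39.667 dB


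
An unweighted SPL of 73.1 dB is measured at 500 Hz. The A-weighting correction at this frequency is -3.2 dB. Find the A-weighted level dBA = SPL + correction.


A-weighting table: 500 Hz -> -3.2 dB correction
SPL_A = SPL + correction = 73.1 + (-3.2) = 69.9 dBA


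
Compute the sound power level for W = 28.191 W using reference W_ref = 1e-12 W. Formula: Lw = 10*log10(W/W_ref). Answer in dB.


W / W_ref = 28.191 / 1e-12 = 2.8191e+13
Lw = 10 * log10(2.8191e+13) = 134.5 dB


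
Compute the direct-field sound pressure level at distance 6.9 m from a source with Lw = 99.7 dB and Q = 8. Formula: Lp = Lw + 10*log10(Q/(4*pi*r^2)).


4*pi*r^2 = 4*pi*6.9^2 = 598.285 m^2
Q / (4*pi*r^2) = 8 / 598.285 = 0.0133716
Lp = 99.7 + 10*log10(0.0133716) = 80.962 dB


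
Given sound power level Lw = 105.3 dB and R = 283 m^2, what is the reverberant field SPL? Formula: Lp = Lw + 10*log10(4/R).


4/R = 4/283 = 0.0141343
Lp = 105.3 + 10*log10(0.0141343) = 86.803 dB


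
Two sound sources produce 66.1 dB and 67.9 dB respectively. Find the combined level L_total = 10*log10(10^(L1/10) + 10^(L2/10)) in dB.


10^(66.1/10) = 4.0738e+06
10^(67.9/10) = 6.16595e+06
Sum = 4.0738e+06 + 6.16595e+06 = 1.02398e+07
L_total = 10*log10(1.02398e+07) = 70.103 dB


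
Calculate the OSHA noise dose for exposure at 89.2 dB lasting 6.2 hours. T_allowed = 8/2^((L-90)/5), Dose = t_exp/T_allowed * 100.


T_allowed = 8 / 2^((89.2 - 90)/5) = 8.9383 hr
Dose = 6.2 / 8.9383 * 100 = 69.364 %


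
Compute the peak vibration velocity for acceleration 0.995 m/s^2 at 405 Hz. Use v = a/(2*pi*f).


omega = 2*pi*f = 2*pi*405 = 2544.69 rad/s
v = a / omega = 0.995 / 2544.69 = 0.00039101 m/s


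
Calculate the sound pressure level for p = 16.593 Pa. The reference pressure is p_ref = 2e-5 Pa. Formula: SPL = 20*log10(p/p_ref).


p / p_ref = 16.593 / 2e-5 = 829650
SPL = 20 * log10(829650) = 118.38 dB


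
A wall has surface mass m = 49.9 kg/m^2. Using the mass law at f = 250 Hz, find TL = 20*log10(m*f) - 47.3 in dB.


m * f = 49.9 * 250 = 12475
20*log10(12475) = 81.9208 dB
TL = 81.9208 - 47.3 = 34.621 dB


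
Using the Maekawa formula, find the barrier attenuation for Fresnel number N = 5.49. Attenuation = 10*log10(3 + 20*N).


3 + 20*N = 3 + 20*5.49 = 112.8
Att = 10*log10(112.8) = 20.523 dB


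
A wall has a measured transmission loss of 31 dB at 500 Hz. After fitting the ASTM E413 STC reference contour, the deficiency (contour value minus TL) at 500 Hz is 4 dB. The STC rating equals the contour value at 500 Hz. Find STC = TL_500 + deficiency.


By ASTM E413, STC = value of the fitted reference contour at 500 Hz.
Contour value at 500 Hz = TL_500 + deficiency = 31 + 4 = 35
STC = 35


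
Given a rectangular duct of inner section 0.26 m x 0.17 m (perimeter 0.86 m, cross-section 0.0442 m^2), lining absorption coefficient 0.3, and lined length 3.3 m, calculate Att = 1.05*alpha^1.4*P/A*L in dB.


alpha^1.4 = 0.3^1.4 = 0.18534
Attenuation rate = 1.05 * alpha^1.4 * P / A
= 1.05 * 0.18534 * 0.86 / 0.0442 = 3.78647 dB/m
Total Att = 3.78647 * 3.3 = 12.495 dB


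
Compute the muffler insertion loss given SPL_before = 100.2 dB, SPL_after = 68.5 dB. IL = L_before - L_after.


Insertion loss = SPL without muffler - SPL with muffler
IL = 100.2 - 68.5 = 31.7 dB


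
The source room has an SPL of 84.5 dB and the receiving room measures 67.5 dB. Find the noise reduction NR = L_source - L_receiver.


NR = L_source - L_receiver (difference between source and receiving room levels)
NR = 84.5 - 67.5 = 17 dB


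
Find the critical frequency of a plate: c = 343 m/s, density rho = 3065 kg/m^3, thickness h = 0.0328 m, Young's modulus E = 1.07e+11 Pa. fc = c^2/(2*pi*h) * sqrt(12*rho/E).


12*rho/E = 12*3065/1.07e+11 = 3.43738e-07
sqrt(12*rho/E) = sqrt(3.43738e-07) = 0.000586292
c^2/(2*pi*h) = 343^2/(2*pi*0.0328) = 570866
fc = 570866 * 0.000586292 = 334.69 Hz


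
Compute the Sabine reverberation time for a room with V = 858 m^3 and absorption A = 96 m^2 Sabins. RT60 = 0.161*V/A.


RT60 = 0.161 * 858 / 96 = 1.4389 s


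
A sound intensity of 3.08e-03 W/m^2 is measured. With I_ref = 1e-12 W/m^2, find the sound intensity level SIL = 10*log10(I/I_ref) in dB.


I / I_ref = 3.08e-03 / 1e-12 = 3.08e+09
SIL = 10 * log10(3.08e+09) = 94.886 dB


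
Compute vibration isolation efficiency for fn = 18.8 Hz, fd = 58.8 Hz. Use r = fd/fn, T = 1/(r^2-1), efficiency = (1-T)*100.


r = 58.8 / 18.8 = 3.12766
r^2 - 1 = 3.12766^2 - 1 = 8.78226
T = 1/8.78226 = 0.113866
Efficiency = (1 - 0.113866)*100 = 88.613 %


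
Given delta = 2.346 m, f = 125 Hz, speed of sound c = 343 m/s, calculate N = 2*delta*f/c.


N = 2*delta*f/c = 2*delta/lambda, where lambda = c/f
lambda = 343 / 125 = 2.744 m
N = 2 * 2.346 / 2.744 = 1.7099


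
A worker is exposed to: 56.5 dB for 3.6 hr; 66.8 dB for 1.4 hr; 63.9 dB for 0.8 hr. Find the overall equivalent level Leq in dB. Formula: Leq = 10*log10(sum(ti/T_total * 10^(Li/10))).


T_total = 3.6 + 1.4 + 0.8 = 5.8 hr
(3.6/5.8) * 10^(56.5/10) = 277252
(1.4/5.8) * 10^(66.8/10) = 1.15531e+06
(0.8/5.8) * 10^(63.9/10) = 338581
Sum = 277252 + 1.15531e+06 + 338581 = 1.77114e+06
Leq = 10*log10(1.77114e+06) = 62.483 dB


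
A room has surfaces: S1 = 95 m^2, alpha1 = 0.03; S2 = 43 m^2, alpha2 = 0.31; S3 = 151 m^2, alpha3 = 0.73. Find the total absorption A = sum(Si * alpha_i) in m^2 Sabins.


95 * 0.03 = 2.85
43 * 0.31 = 13.33
151 * 0.73 = 110.23
A_total = 2.85 + 13.33 + 110.23 = 126.41 m^2


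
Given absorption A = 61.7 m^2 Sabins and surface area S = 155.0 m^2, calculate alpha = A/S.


Absorption coefficient = absorbed power / incident power
alpha = A / S = 61.7 / 155.0 = 0.39806


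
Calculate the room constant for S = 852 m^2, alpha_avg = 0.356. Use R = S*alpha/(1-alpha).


R = 852 * 0.356 / (1 - 0.356) = 470.98 m^2


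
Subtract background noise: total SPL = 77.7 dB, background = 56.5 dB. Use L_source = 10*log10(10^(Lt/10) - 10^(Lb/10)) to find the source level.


10^(77.7/10) = 5.88844e+07
10^(56.5/10) = 446684
Difference = 5.88844e+07 - 446684 = 5.84377e+07
L_source = 10*log10(5.84377e+07) = 77.667 dB


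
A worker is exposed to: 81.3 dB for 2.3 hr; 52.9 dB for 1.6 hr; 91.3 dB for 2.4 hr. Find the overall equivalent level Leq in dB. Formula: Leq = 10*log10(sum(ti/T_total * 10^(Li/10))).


T_total = 2.3 + 1.6 + 2.4 = 6.3 hr
(2.3/6.3) * 10^(81.3/10) = 4.92479e+07
(1.6/6.3) * 10^(52.9/10) = 49519.9
(2.4/6.3) * 10^(91.3/10) = 5.13891e+08
Sum = 4.92479e+07 + 49519.9 + 5.13891e+08 = 5.63188e+08
Leq = 10*log10(5.63188e+08) = 87.507 dB


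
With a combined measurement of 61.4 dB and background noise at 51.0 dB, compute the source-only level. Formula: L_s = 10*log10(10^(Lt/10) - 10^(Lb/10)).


10^(61.4/10) = 1.38038e+06
10^(51.0/10) = 125893
Difference = 1.38038e+06 - 125893 = 1.25449e+06
L_source = 10*log10(1.25449e+06) = 60.985 dB


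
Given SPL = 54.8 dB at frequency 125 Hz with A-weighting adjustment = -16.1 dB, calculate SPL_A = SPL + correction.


A-weighting table: 125 Hz -> -16.1 dB correction
SPL_A = SPL + correction = 54.8 + (-16.1) = 38.7 dBA


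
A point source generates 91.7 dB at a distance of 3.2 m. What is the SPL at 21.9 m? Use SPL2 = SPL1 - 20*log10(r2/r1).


r2/r1 = 21.9/3.2 = 6.84375
Correction = 20*log10(6.84375) = 16.7059 dB
SPL2 = 91.7 - 16.7059 = 74.994 dB


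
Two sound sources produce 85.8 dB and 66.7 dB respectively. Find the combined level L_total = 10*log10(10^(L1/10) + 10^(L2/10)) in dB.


10^(85.8/10) = 3.80189e+08
10^(66.7/10) = 4.67735e+06
Sum = 3.80189e+08 + 4.67735e+06 = 3.84866e+08
L_total = 10*log10(3.84866e+08) = 85.853 dB


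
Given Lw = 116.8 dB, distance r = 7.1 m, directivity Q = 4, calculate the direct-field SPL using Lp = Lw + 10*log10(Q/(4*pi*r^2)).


4*pi*r^2 = 4*pi*7.1^2 = 633.471 m^2
Q / (4*pi*r^2) = 4 / 633.471 = 0.00631442
Lp = 116.8 + 10*log10(0.00631442) = 94.803 dB


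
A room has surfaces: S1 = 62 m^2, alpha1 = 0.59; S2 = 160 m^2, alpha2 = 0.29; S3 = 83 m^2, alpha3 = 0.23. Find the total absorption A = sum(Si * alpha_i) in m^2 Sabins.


62 * 0.59 = 36.58
160 * 0.29 = 46.4
83 * 0.23 = 19.09
A_total = 36.58 + 46.4 + 19.09 = 102.07 m^2


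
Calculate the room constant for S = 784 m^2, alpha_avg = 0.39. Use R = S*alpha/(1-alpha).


R = 784 * 0.39 / (1 - 0.39) = 501.25 m^2


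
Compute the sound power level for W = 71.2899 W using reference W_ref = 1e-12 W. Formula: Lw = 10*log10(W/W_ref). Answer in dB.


W / W_ref = 71.2899 / 1e-12 = 7.12899e+13
Lw = 10 * log10(7.12899e+13) = 138.53 dB


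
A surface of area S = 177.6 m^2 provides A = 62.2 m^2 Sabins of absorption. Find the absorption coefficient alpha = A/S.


Absorption coefficient = absorbed power / incident power
alpha = A / S = 62.2 / 177.6 = 0.35023


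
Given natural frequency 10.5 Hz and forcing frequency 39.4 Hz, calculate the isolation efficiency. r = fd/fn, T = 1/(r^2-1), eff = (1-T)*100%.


r = 39.4 / 10.5 = 3.75238
r^2 - 1 = 3.75238^2 - 1 = 13.0804
T = 1/13.0804 = 0.0764503
Efficiency = (1 - 0.0764503)*100 = 92.355 %


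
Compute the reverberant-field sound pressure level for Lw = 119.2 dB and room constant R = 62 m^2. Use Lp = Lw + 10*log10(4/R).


4/R = 4/62 = 0.0645161
Lp = 119.2 + 10*log10(0.0645161) = 107.3 dB


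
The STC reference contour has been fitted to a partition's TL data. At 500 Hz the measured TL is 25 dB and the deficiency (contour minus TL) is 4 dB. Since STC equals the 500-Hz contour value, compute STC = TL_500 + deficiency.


By ASTM E413, STC = value of the fitted reference contour at 500 Hz.
Contour value at 500 Hz = TL_500 + deficiency = 25 + 4 = 29
STC = 29
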